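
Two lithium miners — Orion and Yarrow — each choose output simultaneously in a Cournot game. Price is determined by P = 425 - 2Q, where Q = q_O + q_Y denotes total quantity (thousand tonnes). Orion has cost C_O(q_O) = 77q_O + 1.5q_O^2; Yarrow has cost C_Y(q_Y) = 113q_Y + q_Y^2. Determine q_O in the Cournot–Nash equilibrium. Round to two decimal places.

38.53

Orion's profit: π_O = (425 - 2Q)q_O - (77q_O + (3/2)q_O²). Setting ∂π_O/∂q_O = 0: 348 - 7q_O - 2(q_Y) = 0.
Yarrow's first-order condition: 312 - 6q_Y - 2(q_O) = 0.
Rearranging gives the reaction functions q_O = (348 - 2q_Y)/7 and q_Y = (312 - 2q_O)/6.
Substituting one into the other gives q_O = 732/19 and q_Y = 744/19.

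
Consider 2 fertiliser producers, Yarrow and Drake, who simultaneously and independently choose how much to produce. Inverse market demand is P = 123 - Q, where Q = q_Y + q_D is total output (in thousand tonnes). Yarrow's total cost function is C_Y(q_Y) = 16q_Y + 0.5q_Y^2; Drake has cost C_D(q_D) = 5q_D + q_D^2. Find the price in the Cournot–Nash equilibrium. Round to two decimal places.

Yarrow's profit: π_Y = (123 - Q)q_Y - (16q_Y + (1/2)q_Y²). Setting ∂π_Y/∂q_Y = 0: 107 - 3q_Y - (q_D) = 0.
Drake's profit: π_D = (123 - Q)q_D - (5q_D + q_D²). Setting ∂π_D/∂q_D = 0: 118 - 4q_D - (q_Y) = 0.
Best responses: q_Y = (107 - q_D)/3, q_D = (118 - q_Y)/4.
Substituting one into the other gives q_Y = 310/11 and q_D = 247/11.
Total output Q = 557/11, so price P = 123 - 557/11 = 796/11.

72.36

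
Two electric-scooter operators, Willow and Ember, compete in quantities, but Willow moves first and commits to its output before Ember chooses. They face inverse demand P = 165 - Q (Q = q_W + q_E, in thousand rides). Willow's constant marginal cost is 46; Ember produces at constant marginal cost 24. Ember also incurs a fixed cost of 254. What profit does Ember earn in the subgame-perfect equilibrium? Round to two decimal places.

Solve by backward induction. Given q_W, the follower Ember maximises π_E = (165 - q_W - q_E)q_E - 24q_E.
∂π_E/∂q_E = 141 - q_W - 2q_E = 0 gives the reaction function q_E = (141 - q_W)/2.
Willow substitutes q_E(q_W) into its own profit: π_W = q_W(165 - q_W - (141 - q_W)/2) - 46q_W = (189/2 - (1/2)q_W)q_W - 46q_W.
Maximising: ∂π_W/∂q_W = 97/2 - q_W = 0, giving q_W = 97/2.
Then q_E = (141 - 97/2)/2 = 185/4.
Price P = 165 - 379/4 = 281/4.
Ember's profit: (281/4 - 24)·(185/4) - 254 = 1885.0625.

1885.06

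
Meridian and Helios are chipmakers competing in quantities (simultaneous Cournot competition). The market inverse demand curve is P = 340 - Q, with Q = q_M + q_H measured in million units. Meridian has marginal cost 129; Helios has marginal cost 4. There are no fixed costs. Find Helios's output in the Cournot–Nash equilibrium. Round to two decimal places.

153.67

Meridian's profit: π_M = (340 - Q)q_M - (129q_M). Setting ∂π_M/∂q_M = 0: 211 - 2q_M - (q_H) = 0.
Helios's first-order condition: 336 - 2q_H - (q_M) = 0.
Best responses: q_M = (211 - q_H)/2, q_H = (336 - q_M)/2.
Substituting one into the other gives q_M = 86/3 and q_H = 461/3.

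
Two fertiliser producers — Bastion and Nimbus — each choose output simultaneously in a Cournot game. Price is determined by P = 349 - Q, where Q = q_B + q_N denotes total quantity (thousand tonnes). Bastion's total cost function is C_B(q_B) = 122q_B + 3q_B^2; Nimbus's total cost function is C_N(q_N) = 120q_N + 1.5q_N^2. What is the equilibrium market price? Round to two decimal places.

284.62

Bastion's profit: π_B = (349 - Q)q_B - (122q_B + 3q_B²). Setting ∂π_B/∂q_B = 0: 227 - 8q_B - (q_N) = 0.
Nimbus's profit: π_N = (349 - Q)q_N - (120q_N + (3/2)q_N²). Setting ∂π_N/∂q_N = 0: 229 - 5q_N - (q_B) = 0.
Best responses: q_B = (227 - q_N)/8, q_N = (229 - q_B)/5.
Substituting one into the other gives q_B = 302/13 and q_N = 535/13.
Total output Q = 837/13, so price P = 349 - 837/13 = 284.6154.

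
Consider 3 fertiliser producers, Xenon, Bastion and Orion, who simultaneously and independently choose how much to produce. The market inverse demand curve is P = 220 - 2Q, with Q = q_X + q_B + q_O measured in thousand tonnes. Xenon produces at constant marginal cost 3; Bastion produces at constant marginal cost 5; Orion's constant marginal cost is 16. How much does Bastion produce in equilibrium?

Xenon's profit: π_X = (220 - 2Q)q_X - (3q_X). Setting ∂π_X/∂q_X = 0: 217 - 4q_X - 2(q_B + q_O) = 0.
Bastion's first-order condition: 215 - 4q_B - 2(q_X + q_O) = 0.
Orion's profit: π_O = (220 - 2Q)q_O - (16q_O). Setting ∂π_O/∂q_O = 0: 204 - 4q_O - 2(q_X + q_B) = 0.
Adding the 3 first-order conditions: 636 − 8Q = 0, so Q = 159/2.
Back-substituting: q_X = (217 − 159)/2 = 29, q_B = (215 − 159)/2 = 28, q_O = (204 − 159)/2 = 45/2.

28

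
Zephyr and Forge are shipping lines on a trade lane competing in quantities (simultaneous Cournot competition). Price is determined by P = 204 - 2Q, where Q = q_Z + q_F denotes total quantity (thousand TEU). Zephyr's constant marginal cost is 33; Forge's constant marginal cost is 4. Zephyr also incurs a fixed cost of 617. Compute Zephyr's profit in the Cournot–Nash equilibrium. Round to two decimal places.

Zephyr's profit: π_Z = (204 - 2Q)q_Z - (33q_Z). Setting ∂π_Z/∂q_Z = 0: 171 - 4q_Z - 2(q_F) = 0.
Forge's profit: π_F = (204 - 2Q)q_F - (4q_F). Setting ∂π_F/∂q_F = 0: 200 - 4q_F - 2(q_Z) = 0.
So q_Z = (171 - 2q_F)/4 and q_F = (200 - 2q_Z)/4.
Substituting one into the other gives q_Z = 71/3 and q_F = 229/6.
Price P = 204 - 2·(371/6) = 241/3.
Zephyr's profit: (241/3 - 33)·(71/3) - 617 = 503.2222.

503.22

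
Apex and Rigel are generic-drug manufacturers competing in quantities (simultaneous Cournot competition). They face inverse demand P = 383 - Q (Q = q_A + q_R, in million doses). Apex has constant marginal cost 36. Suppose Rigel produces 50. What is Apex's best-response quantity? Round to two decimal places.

With the rival's output fixed at 50, Apex's profit is π_A = (383 - 50 - q_A)q_A - (36q_A) = (333 - q_A)q_A - (36q_A).
∂π_A/∂q_A = 297 - 2q_A = 0, so q_A = 297/2.

148.50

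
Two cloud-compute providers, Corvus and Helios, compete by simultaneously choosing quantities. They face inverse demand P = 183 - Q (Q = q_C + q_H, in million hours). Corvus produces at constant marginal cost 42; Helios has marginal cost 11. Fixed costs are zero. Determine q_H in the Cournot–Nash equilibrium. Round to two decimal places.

67.67

Corvus's profit: π_C = (183 - Q)q_C - (42q_C). Setting ∂π_C/∂q_C = 0: 141 - 2q_C - (q_H) = 0.
Helios's first-order condition: 172 - 2q_H - (q_C) = 0.
Rearranging gives the reaction functions q_C = (141 - q_H)/2 and q_H = (172 - q_C)/2.
Solving the pair: q_C = 110/3, q_H = 203/3.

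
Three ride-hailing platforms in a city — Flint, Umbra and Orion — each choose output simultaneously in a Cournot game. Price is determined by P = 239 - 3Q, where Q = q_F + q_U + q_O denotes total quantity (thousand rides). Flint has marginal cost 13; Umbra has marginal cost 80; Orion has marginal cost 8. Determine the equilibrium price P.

85

Flint's profit: π_F = (239 - 3Q)q_F - (13q_F). Setting ∂π_F/∂q_F = 0: 226 - 6q_F - 3(q_U + q_O) = 0.
Umbra's first-order condition: 159 - 6q_U - 3(q_F + q_O) = 0.
Orion's profit: π_O = (239 - 3Q)q_O - (8q_O). Setting ∂π_O/∂q_O = 0: 231 - 6q_O - 3(q_F + q_U) = 0.
Adding the 3 conditions: 616 − 6Q − 6Q = 0, i.e. Q = 154/3.
Back-substituting: q_F = (226 − 154)/3 = 24, q_U = (159 − 154)/3 = 5/3, q_O = (231 − 154)/3 = 77/3.
Total output Q = 154/3, so price P = 239 - 3·(154/3) = 85.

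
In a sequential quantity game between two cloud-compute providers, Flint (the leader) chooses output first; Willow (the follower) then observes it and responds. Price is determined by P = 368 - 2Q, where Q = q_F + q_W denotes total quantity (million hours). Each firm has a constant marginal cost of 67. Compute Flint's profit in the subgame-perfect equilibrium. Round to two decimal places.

Solve by backward induction. Given q_F, the follower Willow maximises π_W = (368 - 2q_F - 2q_W)q_W - 67q_W.
Setting the follower's marginal profit to zero, 301 - 2q_F - 4q_W = 0, i.e. q_W = (301 - 2q_F)/4.
Flint substitutes q_W(q_F) into its own profit: π_F = q_F(368 - 2q_F - (301 - 2q_F)/2) - 67q_F = (435/2 - q_F)q_F - 67q_F.
Maximising: ∂π_F/∂q_F = 301/2 - 2q_F = 0, giving q_F = 301/4.
Then q_W = (301 - 2·(301/4))/4 = 301/8.
Price P = 368 - 2·(903/8) = 569/4.
Flint's profit: (569/4 - 67)·(301/4) = 5662.5625.

5662.56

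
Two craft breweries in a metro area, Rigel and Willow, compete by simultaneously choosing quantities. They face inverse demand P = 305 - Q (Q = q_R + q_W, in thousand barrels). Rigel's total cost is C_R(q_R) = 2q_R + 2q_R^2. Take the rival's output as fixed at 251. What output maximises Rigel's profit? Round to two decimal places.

With the rival's output fixed at 251, Rigel's profit is π_R = (305 - 251 - q_R)q_R - (2q_R + 2q_R²) = (54 - q_R)q_R - (2q_R + 2q_R²).
∂π_R/∂q_R = 52 - 6q_R = 0, so q_R = 26/3.

8.67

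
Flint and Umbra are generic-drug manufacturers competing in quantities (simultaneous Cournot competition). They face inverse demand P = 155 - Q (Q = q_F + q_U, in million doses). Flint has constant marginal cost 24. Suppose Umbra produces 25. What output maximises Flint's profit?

With the rival's output fixed at 25, Flint's profit is π_F = (155 - 25 - q_F)q_F - (24q_F) = (130 - q_F)q_F - (24q_F).
∂π_F/∂q_F = 106 - 2q_F = 0, so q_F = 53.

53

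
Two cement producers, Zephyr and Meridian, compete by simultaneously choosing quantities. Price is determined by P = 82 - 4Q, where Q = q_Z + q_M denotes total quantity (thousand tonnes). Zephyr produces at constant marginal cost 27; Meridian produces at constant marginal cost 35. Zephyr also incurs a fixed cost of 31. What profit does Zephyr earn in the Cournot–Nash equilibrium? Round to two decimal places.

79.25

Zephyr's profit: π_Z = (82 - 4Q)q_Z - (27q_Z). Setting ∂π_Z/∂q_Z = 0: 55 - 8q_Z - 4(q_M) = 0.
Meridian's profit: π_M = (82 - 4Q)q_M - (35q_M). Setting ∂π_M/∂q_M = 0: 47 - 8q_M - 4(q_Z) = 0.
Rearranging gives the reaction functions q_Z = (55 - 4q_M)/8 and q_M = (47 - 4q_Z)/8.
Solving the pair: q_Z = 21/4, q_M = 13/4.
Price P = 82 - 4·(17/2) = 48.
Zephyr's profit: (48 - 27)·(21/4) - 31 = 317/4.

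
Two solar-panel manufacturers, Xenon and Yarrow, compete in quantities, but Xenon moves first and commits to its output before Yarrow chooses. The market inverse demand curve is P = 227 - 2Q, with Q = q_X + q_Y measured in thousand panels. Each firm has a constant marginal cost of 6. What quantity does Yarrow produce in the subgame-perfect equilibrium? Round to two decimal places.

27.63

Solve by backward induction. Given q_X, the follower Yarrow maximises π_Y = (227 - 2q_X - 2q_Y)q_Y - 6q_Y.
∂π_Y/∂q_Y = 221 - 2q_X - 4q_Y = 0 gives the reaction function q_Y = (221 - 2q_X)/4.
Xenon substitutes q_Y(q_X) into its own profit: π_X = q_X(227 - 2q_X - (221 - 2q_X)/2) - 6q_X = (233/2 - q_X)q_X - 6q_X.
The leader's first-order condition 221/2 - 2q_X = 0 yields q_X = 221/4.
Then q_Y = (221 - 2·(221/4))/4 = 221/8.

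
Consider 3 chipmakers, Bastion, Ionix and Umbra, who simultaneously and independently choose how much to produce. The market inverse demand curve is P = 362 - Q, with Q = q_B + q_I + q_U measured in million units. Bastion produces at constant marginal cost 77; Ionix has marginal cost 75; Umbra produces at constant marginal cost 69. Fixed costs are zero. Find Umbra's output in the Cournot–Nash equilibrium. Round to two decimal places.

Bastion's profit: π_B = (362 - Q)q_B - (77q_B). Setting ∂π_B/∂q_B = 0: 285 - 2q_B - (q_I + q_U) = 0.
Ionix's first-order condition: 287 - 2q_I - (q_B + q_U) = 0.
Umbra's first-order condition: 293 - 2q_U - (q_B + q_I) = 0.
Adding the 3 conditions: 865 − 2Q − 2Q = 0, i.e. Q = 865/4.
Back-substituting: q_B = (285 − 865/4) = 275/4, q_I = (287 − 865/4) = 283/4, q_U = (293 − 865/4) = 307/4.

76.75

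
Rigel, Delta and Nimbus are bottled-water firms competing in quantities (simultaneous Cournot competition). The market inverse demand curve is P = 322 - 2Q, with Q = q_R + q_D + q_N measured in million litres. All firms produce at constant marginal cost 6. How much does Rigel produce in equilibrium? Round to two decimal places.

39.50

Each firm earns π_i = (322 - 2Q)q_i - 6q_i.
First-order condition (treating rivals' output as given): 316 - 4q_i - 2·Σ_{j≠i} q_j = 0.
With identical firms every q_j equals q_i, so Σ_{j≠i} q_j = 2q_i and 316 = 8q_i, giving q_i = 79/2.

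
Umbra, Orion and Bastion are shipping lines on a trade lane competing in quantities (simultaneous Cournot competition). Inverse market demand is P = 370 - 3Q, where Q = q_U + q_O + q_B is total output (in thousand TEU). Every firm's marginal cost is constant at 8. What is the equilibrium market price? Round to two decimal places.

98.50

Each firm earns π_i = (370 - 3Q)q_i - 8q_i.
First-order condition (treating rivals' output as given): 362 - 6q_i - 3·Σ_{j≠i} q_j = 0.
By symmetry each firm produces the same amount; substituting Σ_{j≠i} q_j = 2q_i yields q_i = 362/12 = 181/6.
Total output Q = 181/2, so price P = 370 - 3·(181/2) = 197/2.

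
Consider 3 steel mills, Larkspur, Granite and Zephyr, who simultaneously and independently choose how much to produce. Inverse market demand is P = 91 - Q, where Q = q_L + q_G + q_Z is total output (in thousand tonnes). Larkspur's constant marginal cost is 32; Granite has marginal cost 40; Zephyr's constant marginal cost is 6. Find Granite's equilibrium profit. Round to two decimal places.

Larkspur's profit: π_L = (91 - Q)q_L - (32q_L). Setting ∂π_L/∂q_L = 0: 59 - 2q_L - (q_G + q_Z) = 0.
Granite's first-order condition: 51 - 2q_G - (q_L + q_Z) = 0.
Zephyr's profit: π_Z = (91 - Q)q_Z - (6q_Z). Setting ∂π_Z/∂q_Z = 0: 85 - 2q_Z - (q_L + q_G) = 0.
Summing all 3 equations gives 195 − 4Q = 0, hence Q = 195/4.
Back-substituting: q_L = (59 − 195/4) = 41/4, q_G = (51 − 195/4) = 9/4, q_Z = (85 − 195/4) = 145/4.
Price P = 91 - 195/4 = 169/4.
Granite's profit: (169/4 - 40)·(9/4) = 81/16.

5.06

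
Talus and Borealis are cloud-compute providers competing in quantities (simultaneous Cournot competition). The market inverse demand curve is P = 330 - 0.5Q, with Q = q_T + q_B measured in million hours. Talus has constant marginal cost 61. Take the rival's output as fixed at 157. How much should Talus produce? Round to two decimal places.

190.50

With the rival's output fixed at 157, Talus's profit is π_T = (330 - (1/2)·157 - (1/2)q_T)q_T - (61q_T) = (503/2 - (1/2)q_T)q_T - (61q_T).
∂π_T/∂q_T = 381/2 - q_T = 0, so q_T = 381/2.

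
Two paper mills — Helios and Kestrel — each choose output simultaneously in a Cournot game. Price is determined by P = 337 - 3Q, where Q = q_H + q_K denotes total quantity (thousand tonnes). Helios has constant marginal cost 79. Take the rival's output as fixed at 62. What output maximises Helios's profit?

With the rival's output fixed at 62, Helios's profit is π_H = (337 - 3·62 - 3q_H)q_H - (79q_H) = (151 - 3q_H)q_H - (79q_H).
∂π_H/∂q_H = 72 - 6q_H = 0, so q_H = 12.

12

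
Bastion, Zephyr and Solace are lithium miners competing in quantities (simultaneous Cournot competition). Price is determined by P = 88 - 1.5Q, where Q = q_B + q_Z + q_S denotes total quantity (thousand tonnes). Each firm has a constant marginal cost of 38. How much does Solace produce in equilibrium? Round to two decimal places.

8.33

Each firm earns π_i = (88 - 1.5Q)q_i - 38q_i.
Setting ∂π_i/∂q_i = 0 with rivals' quantities fixed: 50 - 3q_i - (3/2)·Σ_{j≠i} q_j = 0.
By symmetry each firm produces the same amount; substituting Σ_{j≠i} q_j = 2q_i yields q_i = 50/6 = 25/3.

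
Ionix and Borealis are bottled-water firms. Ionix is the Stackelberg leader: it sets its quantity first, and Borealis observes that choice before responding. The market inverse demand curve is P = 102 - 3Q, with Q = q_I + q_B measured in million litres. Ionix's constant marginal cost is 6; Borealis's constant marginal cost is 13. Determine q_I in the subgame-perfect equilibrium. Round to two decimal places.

17.17

Solve by backward induction. Given q_I, the follower Borealis maximises π_B = (102 - 3q_I - 3q_B)q_B - 13q_B.
Follower FOC: 89 - 3q_I - 6q_B = 0, so q_B(q_I) = (89 - 3q_I)/6.
The leader anticipates this reaction. Substituting into P = 102 - 3Q gives P = 115/2 - (3/2)q_I, so π_I = (115/2 - (3/2)q_I)q_I - 6q_I.
The leader's first-order condition 103/2 - 3q_I = 0 yields q_I = 103/6.
Then q_B = (89 - 3·(103/6))/6 = 25/4.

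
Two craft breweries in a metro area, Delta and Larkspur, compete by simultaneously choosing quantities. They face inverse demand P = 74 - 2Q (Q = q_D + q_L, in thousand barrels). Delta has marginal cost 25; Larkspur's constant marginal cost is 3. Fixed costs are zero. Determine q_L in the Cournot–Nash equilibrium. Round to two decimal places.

15.50

Delta's profit: π_D = (74 - 2Q)q_D - (25q_D). Setting ∂π_D/∂q_D = 0: 49 - 4q_D - 2(q_L) = 0.
Larkspur's first-order condition: 71 - 4q_L - 2(q_D) = 0.
So q_D = (49 - 2q_L)/4 and q_L = (71 - 2q_D)/4.
Substituting one into the other gives q_D = 9/2 and q_L = 31/2.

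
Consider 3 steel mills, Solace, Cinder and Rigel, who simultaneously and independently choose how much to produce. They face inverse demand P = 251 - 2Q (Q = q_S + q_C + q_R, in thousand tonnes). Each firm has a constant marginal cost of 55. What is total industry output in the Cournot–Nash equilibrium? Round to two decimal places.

A representative firm's profit is π_i = q_i(251 - 2Q) - 55q_i.
Setting ∂π_i/∂q_i = 0 with rivals' quantities fixed: 196 - 4q_i - 2·Σ_{j≠i} q_j = 0.
With identical firms every q_j equals q_i, so Σ_{j≠i} q_j = 2q_i and 196 = 8q_i, giving q_i = 49/2.
Total output Q = 49/2 + 49/2 + 49/2 = 147/2.

73.50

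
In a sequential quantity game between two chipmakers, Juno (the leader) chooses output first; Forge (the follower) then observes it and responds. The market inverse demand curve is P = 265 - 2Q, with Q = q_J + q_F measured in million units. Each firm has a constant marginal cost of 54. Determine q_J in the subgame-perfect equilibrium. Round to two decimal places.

Solve by backward induction. Given q_J, the follower Forge maximises π_F = (265 - 2q_J - 2q_F)q_F - 54q_F.
∂π_F/∂q_F = 211 - 2q_J - 4q_F = 0 gives the reaction function q_F = (211 - 2q_J)/4.
Juno substitutes q_F(q_J) into its own profit: π_J = q_J(265 - 2q_J - (211 - 2q_J)/2) - 54q_J = (319/2 - q_J)q_J - 54q_J.
Leader FOC: 211/2 - 2q_J = 0, so q_J = 211/4.
Then q_F = (211 - 2·(211/4))/4 = 211/8.

52.75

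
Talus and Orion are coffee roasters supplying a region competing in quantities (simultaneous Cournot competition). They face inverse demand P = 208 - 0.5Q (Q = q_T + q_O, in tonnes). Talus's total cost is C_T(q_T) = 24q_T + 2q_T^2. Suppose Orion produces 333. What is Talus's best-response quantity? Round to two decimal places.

With the rival's output fixed at 333, Talus's profit is π_T = (208 - (1/2)·333 - (1/2)q_T)q_T - (24q_T + 2q_T²) = (83/2 - (1/2)q_T)q_T - (24q_T + 2q_T²).
∂π_T/∂q_T = 35/2 - 5q_T = 0, so q_T = 7/2.

3.50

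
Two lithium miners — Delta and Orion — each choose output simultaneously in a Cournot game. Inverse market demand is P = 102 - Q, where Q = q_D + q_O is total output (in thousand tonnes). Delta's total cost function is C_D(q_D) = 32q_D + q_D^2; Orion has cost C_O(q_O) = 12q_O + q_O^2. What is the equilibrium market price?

Delta's profit: π_D = (102 - Q)q_D - (32q_D + q_D²). Setting ∂π_D/∂q_D = 0: 70 - 4q_D - (q_O) = 0.
Orion's profit: π_O = (102 - Q)q_O - (12q_O + q_O²). Setting ∂π_O/∂q_O = 0: 90 - 4q_O - (q_D) = 0.
Best responses: q_D = (70 - q_O)/4, q_O = (90 - q_D)/4.
Solving the pair: q_D = 38/3, q_O = 58/3.
Total output Q = 32, so price P = 102 - 32 = 70.

70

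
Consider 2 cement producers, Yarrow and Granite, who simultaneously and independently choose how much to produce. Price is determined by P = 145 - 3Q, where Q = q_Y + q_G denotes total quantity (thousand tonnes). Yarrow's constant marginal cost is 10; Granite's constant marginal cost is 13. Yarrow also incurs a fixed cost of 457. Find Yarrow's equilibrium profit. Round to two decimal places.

Yarrow's profit: π_Y = (145 - 3Q)q_Y - (10q_Y). Setting ∂π_Y/∂q_Y = 0: 135 - 6q_Y - 3(q_G) = 0.
Granite's first-order condition: 132 - 6q_G - 3(q_Y) = 0.
So q_Y = (135 - 3q_G)/6 and q_G = (132 - 3q_Y)/6.
Solving the pair: q_Y = 46/3, q_G = 43/3.
Price P = 145 - 3·(89/3) = 56.
Yarrow's profit: (56 - 10)·(46/3) - 457 = 745/3.

248.33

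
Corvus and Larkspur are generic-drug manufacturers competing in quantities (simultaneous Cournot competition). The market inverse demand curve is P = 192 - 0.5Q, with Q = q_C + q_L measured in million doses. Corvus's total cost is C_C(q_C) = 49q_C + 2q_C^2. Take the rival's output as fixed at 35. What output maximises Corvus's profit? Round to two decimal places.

25.10

With the rival's output fixed at 35, Corvus's profit is π_C = (192 - (1/2)·35 - (1/2)q_C)q_C - (49q_C + 2q_C²) = (349/2 - (1/2)q_C)q_C - (49q_C + 2q_C²).
∂π_C/∂q_C = 251/2 - 5q_C = 0, so q_C = 251/10.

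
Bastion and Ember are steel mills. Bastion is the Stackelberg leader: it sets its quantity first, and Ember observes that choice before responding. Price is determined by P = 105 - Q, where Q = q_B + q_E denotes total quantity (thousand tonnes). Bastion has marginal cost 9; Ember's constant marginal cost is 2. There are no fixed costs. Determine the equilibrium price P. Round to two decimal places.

The follower Ember best-responds to any q_B: π_E = (105 - Q)q_E - 2q_E.
∂π_E/∂q_E = 103 - q_B - 2q_E = 0 gives the reaction function q_E = (103 - q_B)/2.
The leader anticipates this reaction. Substituting into P = 105 - Q gives P = 107/2 - (1/2)q_B, so π_B = (107/2 - (1/2)q_B)q_B - 9q_B.
Maximising: ∂π_B/∂q_B = 89/2 - q_B = 0, giving q_B = 89/2.
Then q_E = (103 - 89/2)/2 = 117/4.
Total output Q = 295/4, so price P = 105 - 295/4 = 125/4.

31.25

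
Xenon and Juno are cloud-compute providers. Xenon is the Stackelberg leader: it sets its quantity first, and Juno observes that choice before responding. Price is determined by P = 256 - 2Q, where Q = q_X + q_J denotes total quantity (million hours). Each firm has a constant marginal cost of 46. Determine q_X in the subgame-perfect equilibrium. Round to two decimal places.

52.50

Solve by backward induction. Given q_X, the follower Juno maximises π_J = (256 - 2q_X - 2q_J)q_J - 46q_J.
Follower FOC: 210 - 2q_X - 4q_J = 0, so q_J(q_X) = (210 - 2q_X)/4.
Xenon substitutes q_J(q_X) into its own profit: π_X = q_X(256 - 2q_X - (210 - 2q_X)/2) - 46q_X = (151 - q_X)q_X - 46q_X.
The leader's first-order condition 105 - 2q_X = 0 yields q_X = 105/2.
Then q_J = (210 - 2·(105/2))/4 = 105/4.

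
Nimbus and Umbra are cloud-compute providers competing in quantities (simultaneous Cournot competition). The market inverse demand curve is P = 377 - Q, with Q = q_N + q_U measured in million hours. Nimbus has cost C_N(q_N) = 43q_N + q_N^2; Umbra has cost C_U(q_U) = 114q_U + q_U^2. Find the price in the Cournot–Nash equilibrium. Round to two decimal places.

257.60

Nimbus's profit: π_N = (377 - Q)q_N - (43q_N + q_N²). Setting ∂π_N/∂q_N = 0: 334 - 4q_N - (q_U) = 0.
Umbra's first-order condition: 263 - 4q_U - (q_N) = 0.
Rearranging gives the reaction functions q_N = (334 - q_U)/4 and q_U = (263 - q_N)/4.
Solving the pair: q_N = 1073/15, q_U = 718/15.
Total output Q = 597/5, so price P = 377 - 597/5 = 1288/5.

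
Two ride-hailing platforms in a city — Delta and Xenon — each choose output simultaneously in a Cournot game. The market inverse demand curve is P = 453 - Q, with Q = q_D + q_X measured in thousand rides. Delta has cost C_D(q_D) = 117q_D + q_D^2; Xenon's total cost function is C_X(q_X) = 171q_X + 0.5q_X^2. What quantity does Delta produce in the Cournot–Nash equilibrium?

66

Delta's profit: π_D = (453 - Q)q_D - (117q_D + q_D²). Setting ∂π_D/∂q_D = 0: 336 - 4q_D - (q_X) = 0.
Xenon's profit: π_X = (453 - Q)q_X - (171q_X + (1/2)q_X²). Setting ∂π_X/∂q_X = 0: 282 - 3q_X - (q_D) = 0.
Rearranging gives the reaction functions q_D = (336 - q_X)/4 and q_X = (282 - q_D)/3.
Solving the pair: q_D = 66, q_X = 72.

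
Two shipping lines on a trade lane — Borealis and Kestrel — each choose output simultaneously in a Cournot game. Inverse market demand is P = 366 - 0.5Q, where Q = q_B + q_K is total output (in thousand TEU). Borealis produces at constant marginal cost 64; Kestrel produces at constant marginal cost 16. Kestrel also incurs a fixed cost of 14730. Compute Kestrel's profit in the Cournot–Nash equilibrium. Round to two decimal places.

20470.89

Borealis's profit: π_B = (366 - 0.5Q)q_B - (64q_B). Setting ∂π_B/∂q_B = 0: 302 - q_B - (1/2)(q_K) = 0.
Kestrel's profit: π_K = (366 - 0.5Q)q_K - (16q_K). Setting ∂π_K/∂q_K = 0: 350 - q_K - (1/2)(q_B) = 0.
So q_B = (302 - (1/2)q_K) and q_K = (350 - (1/2)q_B).
Solving the pair: q_B = 508/3, q_K = 796/3.
Price P = 366 - (1/2)·(1304/3) = 446/3.
Kestrel's profit: (446/3 - 16)·(796/3) - 14730 = 20470.8889.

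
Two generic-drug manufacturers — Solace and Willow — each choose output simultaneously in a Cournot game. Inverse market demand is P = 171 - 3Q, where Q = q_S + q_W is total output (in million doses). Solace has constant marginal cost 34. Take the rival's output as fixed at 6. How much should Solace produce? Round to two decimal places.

19.83

With the rival's output fixed at 6, Solace's profit is π_S = (171 - 3·6 - 3q_S)q_S - (34q_S) = (153 - 3q_S)q_S - (34q_S).
∂π_S/∂q_S = 119 - 6q_S = 0, so q_S = 119/6.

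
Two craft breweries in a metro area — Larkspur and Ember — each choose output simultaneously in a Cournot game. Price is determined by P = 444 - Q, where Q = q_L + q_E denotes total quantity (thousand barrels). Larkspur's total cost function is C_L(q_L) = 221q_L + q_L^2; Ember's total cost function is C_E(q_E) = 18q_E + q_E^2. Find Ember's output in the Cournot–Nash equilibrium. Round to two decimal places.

98.73

Larkspur's profit: π_L = (444 - Q)q_L - (221q_L + q_L²). Setting ∂π_L/∂q_L = 0: 223 - 4q_L - (q_E) = 0.
Ember's first-order condition: 426 - 4q_E - (q_L) = 0.
So q_L = (223 - q_E)/4 and q_E = (426 - q_L)/4.
Solving the pair: q_L = 466/15, q_E = 1481/15.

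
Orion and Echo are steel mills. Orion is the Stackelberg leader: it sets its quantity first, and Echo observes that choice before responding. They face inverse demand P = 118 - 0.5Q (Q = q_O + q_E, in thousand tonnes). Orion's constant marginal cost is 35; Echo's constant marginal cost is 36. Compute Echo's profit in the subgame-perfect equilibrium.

The follower Echo best-responds to any q_O: π_E = (118 - 0.5Q)q_E - 36q_E.
∂π_E/∂q_E = 82 - (1/2)q_O - q_E = 0 gives the reaction function q_E = (82 - (1/2)q_O).
The leader anticipates this reaction. Substituting into P = 118 - 0.5Q gives P = 77 - (1/4)q_O, so π_O = (77 - (1/4)q_O)q_O - 35q_O.
Maximising: ∂π_O/∂q_O = 42 - (1/2)q_O = 0, giving q_O = 84.
Then q_E = (82 - (1/2)·84) = 40.
Price P = 118 - (1/2)·124 = 56.
Echo's profit: (56 - 36)·40 = 800.

800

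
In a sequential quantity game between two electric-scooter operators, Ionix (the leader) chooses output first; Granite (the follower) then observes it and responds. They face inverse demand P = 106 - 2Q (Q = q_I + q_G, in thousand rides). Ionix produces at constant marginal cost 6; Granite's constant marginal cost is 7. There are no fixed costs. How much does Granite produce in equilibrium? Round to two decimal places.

12.13

Solve by backward induction. Given q_I, the follower Granite maximises π_G = (106 - 2q_I - 2q_G)q_G - 7q_G.
Follower FOC: 99 - 2q_I - 4q_G = 0, so q_G(q_I) = (99 - 2q_I)/4.
The leader anticipates this reaction. Substituting into P = 106 - 2Q gives P = 113/2 - q_I, so π_I = (113/2 - q_I)q_I - 6q_I.
The leader's first-order condition 101/2 - 2q_I = 0 yields q_I = 101/4.
Then q_G = (99 - 2·(101/4))/4 = 97/8.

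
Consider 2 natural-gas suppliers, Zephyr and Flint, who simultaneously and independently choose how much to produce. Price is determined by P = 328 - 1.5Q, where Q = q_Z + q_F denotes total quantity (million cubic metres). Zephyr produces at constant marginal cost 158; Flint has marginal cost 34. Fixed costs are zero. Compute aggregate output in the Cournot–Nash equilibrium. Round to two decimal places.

103.11

Zephyr's profit: π_Z = (328 - 1.5Q)q_Z - (158q_Z). Setting ∂π_Z/∂q_Z = 0: 170 - 3q_Z - (3/2)(q_F) = 0.
Flint's first-order condition: 294 - 3q_F - (3/2)(q_Z) = 0.
Rearranging gives the reaction functions q_Z = (170 - (3/2)q_F)/3 and q_F = (294 - (3/2)q_Z)/3.
Solving the pair: q_Z = 92/9, q_F = 836/9.
Total output Q = 92/9 + 836/9 = 928/9.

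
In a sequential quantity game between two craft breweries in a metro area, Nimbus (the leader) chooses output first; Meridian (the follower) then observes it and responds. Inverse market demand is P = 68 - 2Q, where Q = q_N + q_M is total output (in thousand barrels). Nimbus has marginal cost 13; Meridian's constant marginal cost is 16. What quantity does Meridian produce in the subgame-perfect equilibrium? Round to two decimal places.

Solve by backward induction. Given q_N, the follower Meridian maximises π_M = (68 - 2q_N - 2q_M)q_M - 16q_M.
Follower FOC: 52 - 2q_N - 4q_M = 0, so q_M(q_N) = (52 - 2q_N)/4.
Nimbus substitutes q_M(q_N) into its own profit: π_N = q_N(68 - 2q_N - (52 - 2q_N)/2) - 13q_N = (42 - q_N)q_N - 13q_N.
Leader FOC: 29 - 2q_N = 0, so q_N = 29/2.
Then q_M = (52 - 2·(29/2))/4 = 23/4.

5.75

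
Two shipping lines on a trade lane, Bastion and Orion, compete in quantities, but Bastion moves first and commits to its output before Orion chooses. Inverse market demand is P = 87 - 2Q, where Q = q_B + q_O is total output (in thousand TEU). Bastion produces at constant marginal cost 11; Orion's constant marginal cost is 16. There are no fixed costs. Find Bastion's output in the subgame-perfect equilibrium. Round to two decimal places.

Solve by backward induction. Given q_B, the follower Orion maximises π_O = (87 - 2q_B - 2q_O)q_O - 16q_O.
∂π_O/∂q_O = 71 - 2q_B - 4q_O = 0 gives the reaction function q_O = (71 - 2q_B)/4.
The leader anticipates this reaction. Substituting into P = 87 - 2Q gives P = 103/2 - q_B, so π_B = (103/2 - q_B)q_B - 11q_B.
The leader's first-order condition 81/2 - 2q_B = 0 yields q_B = 81/4.
Then q_O = (71 - 2·(81/4))/4 = 61/8.

20.25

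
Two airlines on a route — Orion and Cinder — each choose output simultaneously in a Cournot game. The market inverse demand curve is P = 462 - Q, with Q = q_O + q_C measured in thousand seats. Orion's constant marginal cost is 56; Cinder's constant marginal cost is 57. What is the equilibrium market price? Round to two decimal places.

191.67

Orion's profit: π_O = (462 - Q)q_O - (56q_O). Setting ∂π_O/∂q_O = 0: 406 - 2q_O - (q_C) = 0.
Cinder's profit: π_C = (462 - Q)q_C - (57q_C). Setting ∂π_C/∂q_C = 0: 405 - 2q_C - (q_O) = 0.
Best responses: q_O = (406 - q_C)/2, q_C = (405 - q_O)/2.
Solving the pair: q_O = 407/3, q_C = 404/3.
Total output Q = 811/3, so price P = 462 - 811/3 = 575/3.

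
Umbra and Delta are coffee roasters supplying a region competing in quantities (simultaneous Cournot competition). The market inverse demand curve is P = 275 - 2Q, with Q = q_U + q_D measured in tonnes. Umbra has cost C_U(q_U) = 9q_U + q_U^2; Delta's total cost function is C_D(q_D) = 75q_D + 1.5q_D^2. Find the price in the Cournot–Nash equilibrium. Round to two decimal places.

Umbra's profit: π_U = (275 - 2Q)q_U - (9q_U + q_U²). Setting ∂π_U/∂q_U = 0: 266 - 6q_U - 2(q_D) = 0.
Delta's first-order condition: 200 - 7q_D - 2(q_U) = 0.
Rearranging gives the reaction functions q_U = (266 - 2q_D)/6 and q_D = (200 - 2q_U)/7.
Substituting one into the other gives q_U = 731/19 and q_D = 334/19.
Total output Q = 1065/19, so price P = 275 - 2·(1065/19) = 162.8947.

162.89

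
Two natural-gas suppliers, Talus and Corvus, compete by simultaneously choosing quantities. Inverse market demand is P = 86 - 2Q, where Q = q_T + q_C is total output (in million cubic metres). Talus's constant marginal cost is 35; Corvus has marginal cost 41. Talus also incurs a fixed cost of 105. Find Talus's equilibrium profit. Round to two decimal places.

Talus's profit: π_T = (86 - 2Q)q_T - (35q_T). Setting ∂π_T/∂q_T = 0: 51 - 4q_T - 2(q_C) = 0.
Corvus's first-order condition: 45 - 4q_C - 2(q_T) = 0.
So q_T = (51 - 2q_C)/4 and q_C = (45 - 2q_T)/4.
Substituting one into the other gives q_T = 19/2 and q_C = 13/2.
Price P = 86 - 2·16 = 54.
Talus's profit: (54 - 35)·(19/2) - 105 = 151/2.

75.50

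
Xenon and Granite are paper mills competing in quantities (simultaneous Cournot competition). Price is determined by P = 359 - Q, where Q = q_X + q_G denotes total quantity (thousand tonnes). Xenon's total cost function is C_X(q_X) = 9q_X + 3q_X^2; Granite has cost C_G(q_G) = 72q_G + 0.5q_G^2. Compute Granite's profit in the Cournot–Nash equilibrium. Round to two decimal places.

10737.95

Xenon's profit: π_X = (359 - Q)q_X - (9q_X + 3q_X²). Setting ∂π_X/∂q_X = 0: 350 - 8q_X - (q_G) = 0.
Granite's profit: π_G = (359 - Q)q_G - (72q_G + (1/2)q_G²). Setting ∂π_G/∂q_G = 0: 287 - 3q_G - (q_X) = 0.
Rearranging gives the reaction functions q_X = (350 - q_G)/8 and q_G = (287 - q_X)/3.
Substituting one into the other gives q_X = 763/23 and q_G = 1946/23.
Price P = 359 - 117.7826 = 241.2174.
Granite's profit: 241.2174·(1946/23) - 72·(1946/23) - (1/2)(1946/23)² = 10737.9471.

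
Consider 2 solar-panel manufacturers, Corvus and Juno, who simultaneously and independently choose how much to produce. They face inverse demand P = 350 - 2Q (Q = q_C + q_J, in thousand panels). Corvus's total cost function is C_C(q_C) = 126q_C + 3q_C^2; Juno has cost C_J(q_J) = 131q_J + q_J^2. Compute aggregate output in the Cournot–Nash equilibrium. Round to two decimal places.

47.29

Corvus's profit: π_C = (350 - 2Q)q_C - (126q_C + 3q_C²). Setting ∂π_C/∂q_C = 0: 224 - 10q_C - 2(q_J) = 0.
Juno's profit: π_J = (350 - 2Q)q_J - (131q_J + q_J²). Setting ∂π_J/∂q_J = 0: 219 - 6q_J - 2(q_C) = 0.
Best responses: q_C = (224 - 2q_J)/10, q_J = (219 - 2q_C)/6.
Solving the pair: q_C = 453/28, q_J = 871/28.
Total output Q = 453/28 + 871/28 = 331/7.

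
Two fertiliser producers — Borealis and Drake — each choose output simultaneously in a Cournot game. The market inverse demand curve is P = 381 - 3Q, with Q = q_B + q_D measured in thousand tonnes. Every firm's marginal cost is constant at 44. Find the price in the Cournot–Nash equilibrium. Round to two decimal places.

156.33

A representative firm's profit is π_i = q_i(381 - 3Q) - 44q_i.
First-order condition (treating rivals' output as given): 337 - 6q_i - 3q_j = 0.
With identical firms every q_j equals q_i, so q_j = q_i and 337 = 9q_i, giving q_i = 337/9.
Total output Q = 674/9, so price P = 381 - 3·(674/9) = 469/3.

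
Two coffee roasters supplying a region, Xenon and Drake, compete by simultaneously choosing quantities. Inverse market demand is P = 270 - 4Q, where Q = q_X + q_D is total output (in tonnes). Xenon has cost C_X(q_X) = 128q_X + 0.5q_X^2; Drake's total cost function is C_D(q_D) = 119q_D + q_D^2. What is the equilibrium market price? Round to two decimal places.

183.14

Xenon's profit: π_X = (270 - 4Q)q_X - (128q_X + (1/2)q_X²). Setting ∂π_X/∂q_X = 0: 142 - 9q_X - 4(q_D) = 0.
Drake's profit: π_D = (270 - 4Q)q_D - (119q_D + q_D²). Setting ∂π_D/∂q_D = 0: 151 - 10q_D - 4(q_X) = 0.
So q_X = (142 - 4q_D)/9 and q_D = (151 - 4q_X)/10.
Solving the pair: q_X = 408/37, q_D = 791/74.
Total output Q = 1607/74, so price P = 270 - 4·(1607/74) = 183.1351.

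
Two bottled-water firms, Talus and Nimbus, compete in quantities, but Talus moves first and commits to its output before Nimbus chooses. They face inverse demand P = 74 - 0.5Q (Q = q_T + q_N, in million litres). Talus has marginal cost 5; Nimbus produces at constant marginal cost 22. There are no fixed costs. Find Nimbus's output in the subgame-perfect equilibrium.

9

The follower Nimbus best-responds to any q_T: π_N = (74 - 0.5Q)q_N - 22q_N.
Setting the follower's marginal profit to zero, 52 - (1/2)q_T - q_N = 0, i.e. q_N = (52 - (1/2)q_T).
Talus substitutes q_N(q_T) into its own profit: π_T = q_T(74 - (1/2)q_T - (52 - (1/2)q_T)/2) - 5q_T = (48 - (1/4)q_T)q_T - 5q_T.
The leader's first-order condition 43 - (1/2)q_T = 0 yields q_T = 86.
Then q_N = (52 - (1/2)·86) = 9.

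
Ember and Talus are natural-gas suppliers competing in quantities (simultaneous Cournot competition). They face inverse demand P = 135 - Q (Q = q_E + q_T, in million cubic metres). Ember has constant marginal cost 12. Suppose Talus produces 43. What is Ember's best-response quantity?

With the rival's output fixed at 43, Ember's profit is π_E = (135 - 43 - q_E)q_E - (12q_E) = (92 - q_E)q_E - (12q_E).
∂π_E/∂q_E = 80 - 2q_E = 0, so q_E = 40.

40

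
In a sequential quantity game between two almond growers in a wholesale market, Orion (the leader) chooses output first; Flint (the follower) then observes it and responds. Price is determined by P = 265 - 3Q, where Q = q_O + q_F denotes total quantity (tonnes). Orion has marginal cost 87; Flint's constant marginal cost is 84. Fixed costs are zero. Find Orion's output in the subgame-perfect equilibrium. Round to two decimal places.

Solve by backward induction. Given q_O, the follower Flint maximises π_F = (265 - 3q_O - 3q_F)q_F - 84q_F.
∂π_F/∂q_F = 181 - 3q_O - 6q_F = 0 gives the reaction function q_F = (181 - 3q_O)/6.
Orion substitutes q_F(q_O) into its own profit: π_O = q_O(265 - 3q_O - (181 - 3q_O)/2) - 87q_O = (349/2 - (3/2)q_O)q_O - 87q_O.
The leader's first-order condition 175/2 - 3q_O = 0 yields q_O = 175/6.
Then q_F = (181 - 3·(175/6))/6 = 187/12.

29.17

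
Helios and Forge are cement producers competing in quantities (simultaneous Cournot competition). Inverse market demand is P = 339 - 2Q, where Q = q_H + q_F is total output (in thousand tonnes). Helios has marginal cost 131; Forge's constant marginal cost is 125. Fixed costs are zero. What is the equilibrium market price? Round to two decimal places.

Helios's profit: π_H = (339 - 2Q)q_H - (131q_H). Setting ∂π_H/∂q_H = 0: 208 - 4q_H - 2(q_F) = 0.
Forge's first-order condition: 214 - 4q_F - 2(q_H) = 0.
So q_H = (208 - 2q_F)/4 and q_F = (214 - 2q_H)/4.
Substituting one into the other gives q_H = 101/3 and q_F = 110/3.
Total output Q = 211/3, so price P = 339 - 2·(211/3) = 595/3.

198.33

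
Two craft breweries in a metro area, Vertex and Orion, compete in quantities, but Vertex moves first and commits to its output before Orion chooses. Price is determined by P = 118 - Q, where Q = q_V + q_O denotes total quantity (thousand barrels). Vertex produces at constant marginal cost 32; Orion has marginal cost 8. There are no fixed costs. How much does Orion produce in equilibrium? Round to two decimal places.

39.50

Solve by backward induction. Given q_V, the follower Orion maximises π_O = (118 - q_V - q_O)q_O - 8q_O.
Follower FOC: 110 - q_V - 2q_O = 0, so q_O(q_V) = (110 - q_V)/2.
The leader anticipates this reaction. Substituting into P = 118 - Q gives P = 63 - (1/2)q_V, so π_V = (63 - (1/2)q_V)q_V - 32q_V.
Leader FOC: 31 - q_V = 0, so q_V = 31.
Then q_O = (110 - 31)/2 = 79/2.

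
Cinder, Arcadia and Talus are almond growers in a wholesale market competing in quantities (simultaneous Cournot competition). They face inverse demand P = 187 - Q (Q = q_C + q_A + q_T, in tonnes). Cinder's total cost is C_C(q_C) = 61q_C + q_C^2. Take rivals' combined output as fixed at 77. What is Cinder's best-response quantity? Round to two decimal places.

12.25

With rivals' combined output fixed at 77, Cinder's profit is π_C = (187 - 77 - q_C)q_C - (61q_C + q_C²) = (110 - q_C)q_C - (61q_C + q_C²).
∂π_C/∂q_C = 49 - 4q_C = 0, so q_C = 49/4.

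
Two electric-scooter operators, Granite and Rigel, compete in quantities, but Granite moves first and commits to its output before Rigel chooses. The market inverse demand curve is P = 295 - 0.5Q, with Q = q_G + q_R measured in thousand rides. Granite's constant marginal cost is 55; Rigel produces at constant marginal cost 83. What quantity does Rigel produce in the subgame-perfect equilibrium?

Solve by backward induction. Given q_G, the follower Rigel maximises π_R = (295 - (1/2)q_G - (1/2)q_R)q_R - 83q_R.
Setting the follower's marginal profit to zero, 212 - (1/2)q_G - q_R = 0, i.e. q_R = (212 - (1/2)q_G).
The leader anticipates this reaction. Substituting into P = 295 - 0.5Q gives P = 189 - (1/4)q_G, so π_G = (189 - (1/4)q_G)q_G - 55q_G.
Leader FOC: 134 - (1/2)q_G = 0, so q_G = 268.
Then q_R = (212 - (1/2)·268) = 78.

78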